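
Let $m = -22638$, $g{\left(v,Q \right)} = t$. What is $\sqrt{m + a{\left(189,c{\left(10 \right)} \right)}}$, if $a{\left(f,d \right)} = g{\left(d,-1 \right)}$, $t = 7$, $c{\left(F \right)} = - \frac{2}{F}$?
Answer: $i \sqrt{22631} \approx 150.44 i$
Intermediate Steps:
$g{\left(v,Q \right)} = 7$
$a{\left(f,d \right)} = 7$
$\sqrt{m + a{\left(189,c{\left(10 \right)} \right)}} = \sqrt{-22638 + 7} = \sqrt{-22631} = i \sqrt{22631}$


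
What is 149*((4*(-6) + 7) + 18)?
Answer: 149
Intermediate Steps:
149*((4*(-6) + 7) + 18) = 149*((-24 + 7) + 18) = 149*(-17 + 18) = 149*1 = 149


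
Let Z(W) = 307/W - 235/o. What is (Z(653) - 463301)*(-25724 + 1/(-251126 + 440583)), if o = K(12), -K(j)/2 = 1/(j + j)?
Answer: 1465458789907038462/123715421 ≈ 1.1845e+10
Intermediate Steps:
K(j) = -1/j (K(j) = -2/(j + j) = -2*1/(2*j) = -1/j)
o = -1/12 ≈ -0.083333
Z(W) = 2820 + 307/W (Z(W) = 307/W - 235/(-1/12) = 307/W - 235*(-12) = 307/W + 2820 = 2820 + 307/W)
(Z(653) - 463301)*(-25724 + 1/(-251126 + 440583)) = ((2820 + 307/653) - 463301)*(-25724 + 1/(-251126 + 440583)) = ((2820 + 307*(1/653)) - 463301)*(-25724 + 1/189457) = ((2820 + 307/653) - 463301)*(-25724 + 1/189457) = (1841767/653 - 463301)*(-4873591867/189457) = -300693786/653*(-4873591867/189457) = 1465458789907038462/123715421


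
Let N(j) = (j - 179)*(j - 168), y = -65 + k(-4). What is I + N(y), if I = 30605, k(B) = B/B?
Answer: 86981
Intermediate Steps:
k(B) = 1
y = -64 (y = -65 + 1 = -64)
N(j) = (-179 + j)*(-168 + j)
I + N(y) = 30605 + (30072 + (-64)**2 - 347*(-64)) = 30605 + (30072 + 4096 + 22208) = 30605 + 56376 = 86981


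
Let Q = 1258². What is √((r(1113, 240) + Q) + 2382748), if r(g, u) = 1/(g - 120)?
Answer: √3909991933281/993 ≈ 1991.3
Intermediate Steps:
r(g, u) = 1/(-120 + g)
Q = 1582564
√((r(1113, 240) + Q) + 2382748) = √((1/(-120 + 1113) + 1582564) + 2382748) = √((1/993 + 1582564) + 2382748) = √(1571486053/993 + 2382748) = √(3937554817/993) = √3909991933281/993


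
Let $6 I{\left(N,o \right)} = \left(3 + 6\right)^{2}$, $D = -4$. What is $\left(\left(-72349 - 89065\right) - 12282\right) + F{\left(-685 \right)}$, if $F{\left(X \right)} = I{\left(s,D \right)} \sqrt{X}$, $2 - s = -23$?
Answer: $-173696 + \frac{27 i \sqrt{685}}{2} \approx -1.737 \cdot 10^{5} + 353.33 i$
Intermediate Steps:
$s = 25$ ($s = 2 - -23 = 2 + 23 = 25$)
$I{\left(N,o \right)} = \frac{27}{2}$ ($I{\left(N,o \right)} = \frac{\left(3 + 6\right)^{2}}{6} = \frac{9^{2}}{6} = \frac{1}{6} \cdot 81 = \frac{27}{2}$)
$F{\left(X \right)} = \frac{27 \sqrt{X}}{2}$
$\left(\left(-72349 - 89065\right) - 12282\right) + F{\left(-685 \right)} = \left(\left(-72349 - 89065\right) - 12282\right) + \frac{27 \sqrt{-685}}{2} = \left(-161414 - 12282\right) + \frac{27 i \sqrt{685}}{2} = -173696 + \frac{27 i \sqrt{685}}{2}$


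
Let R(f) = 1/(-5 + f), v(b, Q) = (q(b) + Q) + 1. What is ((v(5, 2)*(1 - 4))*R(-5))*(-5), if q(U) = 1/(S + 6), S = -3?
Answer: -5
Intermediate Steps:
q(U) = 1/3 (q(U) = 1/(-3 + 6) = 1/3)
v(b, Q) = 4/3 + Q (v(b, Q) = (1/3 + Q) + 1 = 4/3 + Q)
((v(5, 2)*(1 - 4))*R(-5))*(-5) = (((4/3 + 2)*(1 - 4))/(-5 - 5))*(-5) = (((10/3)*(-3))/(-10))*(-5) = -10*(-1/10)*(-5) = 1*(-5) = -5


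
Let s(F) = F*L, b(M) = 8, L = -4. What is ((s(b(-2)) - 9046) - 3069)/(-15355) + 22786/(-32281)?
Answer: 42238277/495674755 ≈ 0.085214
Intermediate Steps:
s(F) = -4*F (s(F) = F*(-4) = -4*F)
((s(b(-2)) - 9046) - 3069)/(-15355) + 22786/(-32281) = ((-4*8 - 9046) - 3069)/(-15355) + 22786/(-32281) = ((-32 - 9046) - 3069)*(-1/15355) + 22786*(-1/32281) = (-9078 - 3069)*(-1/15355) - 22786/32281 = -12147*(-1/15355) - 22786/32281 = 12147/15355 - 22786/32281 = 42238277/495674755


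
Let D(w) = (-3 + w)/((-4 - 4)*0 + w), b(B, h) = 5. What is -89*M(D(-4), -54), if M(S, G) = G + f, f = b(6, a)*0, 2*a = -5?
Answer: 4806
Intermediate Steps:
a = -5/2 (a = (½)*(-5) = -5/2 ≈ -2.5000)
f = 0 (f = 5*0 = 0)
D(w) = (-3 + w)/w (D(w) = (-3 + w)/(-8*0 + w) = (-3 + w)/(0 + w) = (-3 + w)/w)
M(S, G) = G (M(S, G) = G + 0 = G)
-89*M(D(-4), -54) = -89*(-54) = 4806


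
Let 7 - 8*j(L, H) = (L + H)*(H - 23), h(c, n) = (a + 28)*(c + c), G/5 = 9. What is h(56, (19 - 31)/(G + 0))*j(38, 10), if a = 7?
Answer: 309190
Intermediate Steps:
G = 45 (G = 5*9 = 45)
h(c, n) = 70*c (h(c, n) = (7 + 28)*(c + c) = 35*(2*c) = 70*c)
j(L, H) = 7/8 - (-23 + H)*(H + L)/8 (j(L, H) = 7/8 - (L + H)*(H - 23)/8 = 7/8 - (H + L)*(-23 + H)/8 = 7/8 - (-23 + H)*(H + L)/8)
h(56, (19 - 31)/(G + 0))*j(38, 10) = (70*56)*(7/8 - 1/8*10**2 + (23/8)*10 + (23/8)*38 - 1/8*10*38) = 3920*(7/8 - 1/8*100 + 115/4 + 437/4 - 95/2) = 3920*(7/8 - 25/2 + 115/4 + 437/4 - 95/2) = 3920*(631/8) = 309190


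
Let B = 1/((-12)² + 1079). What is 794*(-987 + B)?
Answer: -958437400/1223 ≈ -7.8368e+5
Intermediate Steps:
B = 1/1223 (B = 1/(144 + 1079) = 1/1223 ≈ 0.00081766)
794*(-987 + B) = 794*(-987 + 1/1223) = 794*(-1207100/1223) = -958437400/1223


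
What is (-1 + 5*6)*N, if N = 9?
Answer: 261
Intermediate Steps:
(-1 + 5*6)*N = (-1 + 5*6)*9 = (-1 + 30)*9 = 29*9 = 261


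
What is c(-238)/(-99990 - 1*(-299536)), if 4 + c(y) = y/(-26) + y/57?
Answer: 725/147863586 ≈ 4.9032e-6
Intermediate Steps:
c(y) = -4 - 31*y/1482 (c(y) = -4 + (y/(-26) + y/57) = -4 + (y*(-1/26) + y*(1/57)) = -4 + (-y/26 + y/57) = -4 - 31*y/1482)
c(-238)/(-99990 - 1*(-299536)) = (-4 - 31/1482*(-238))/(-99990 - 1*(-299536)) = (-4 + 3689/741)/(-99990 + 299536) = (725/741)/199546 = (725/741)*(1/199546) = 725/147863586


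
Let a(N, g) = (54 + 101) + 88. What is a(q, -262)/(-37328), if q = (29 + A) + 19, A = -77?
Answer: -243/37328 ≈ -0.0065099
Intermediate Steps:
q = -29 (q = (29 - 77) + 19 = -48 + 19 = -29)
a(N, g) = 243 (a(N, g) = 155 + 88 = 243)
a(q, -262)/(-37328) = 243/(-37328) = 243*(-1/37328) = -243/37328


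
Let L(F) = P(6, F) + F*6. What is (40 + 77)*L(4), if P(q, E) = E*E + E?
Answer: 5148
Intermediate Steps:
P(q, E) = E + E² (P(q, E) = E² + E = E + E²)
L(F) = 6*F + F*(1 + F) (L(F) = F*(1 + F) + F*6 = F*(1 + F) + 6*F = 6*F + F*(1 + F))
(40 + 77)*L(4) = (40 + 77)*(4*(7 + 4)) = 117*(4*11) = 117*44 = 5148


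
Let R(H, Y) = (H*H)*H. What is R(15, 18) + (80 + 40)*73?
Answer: 12135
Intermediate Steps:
R(H, Y) = H³ (R(H, Y) = H²*H = H³)
R(15, 18) + (80 + 40)*73 = 15³ + (80 + 40)*73 = 3375 + 120*73 = 3375 + 8760 = 12135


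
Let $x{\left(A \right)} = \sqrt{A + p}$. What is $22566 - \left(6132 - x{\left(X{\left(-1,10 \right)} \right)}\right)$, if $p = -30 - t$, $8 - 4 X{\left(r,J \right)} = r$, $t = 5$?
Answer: $16434 + \frac{i \sqrt{131}}{2} \approx 16434.0 + 5.7228 i$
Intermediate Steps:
$X{\left(r,J \right)} = 2 - \frac{r}{4}$
$p = -35$ ($p = -30 - 5 = -35$)
$x{\left(A \right)} = \sqrt{-35 + A}$ ($x{\left(A \right)} = \sqrt{A - 35} = \sqrt{-35 + A}$)
$22566 - \left(6132 - x{\left(X{\left(-1,10 \right)} \right)}\right) = 22566 - \left(6132 - \sqrt{-35 + \left(2 - - \frac{1}{4}\right)}\right) = 22566 - \left(6132 - \sqrt{-35 + \left(2 + \frac{1}{4}\right)}\right) = 22566 - \left(6132 - \sqrt{-35 + \frac{9}{4}}\right) = 22566 - \left(6132 - \sqrt{- \frac{131}{4}}\right) = 22566 - \left(6132 - \frac{i \sqrt{131}}{2}\right) = 16434 + \frac{i \sqrt{131}}{2}$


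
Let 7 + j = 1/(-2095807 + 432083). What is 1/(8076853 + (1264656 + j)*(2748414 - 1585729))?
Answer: 1663724/2446333945596549947 ≈ 6.8009e-13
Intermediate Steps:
j = -11646069/1663724 (j = -7 + 1/(-2095807 + 432083) = -7 + 1/(-1663724) = -7 - 1/1663724 = -11646069/1663724 ≈ -7.0000)
1/(8076853 + (1264656 + j)*(2748414 - 1585729)) = 1/(8076853 + (1264656 - 11646069/1663724)*(2748414 - 1585729)) = 1/(8076853 + (2104026892875/1663724)*1162685) = 1/(8076853 + 2446320507942369375/1663724) = 1/(2446333945596549947/1663724) = 1663724/2446333945596549947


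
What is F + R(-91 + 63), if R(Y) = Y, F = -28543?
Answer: -28571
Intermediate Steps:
F + R(-91 + 63) = -28543 + (-91 + 63) = -28543 - 28 = -28571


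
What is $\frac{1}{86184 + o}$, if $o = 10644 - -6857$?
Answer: $\frac{1}{103685} \approx 9.6446 \cdot 10^{-6}$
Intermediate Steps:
$o = 17501$ ($o = 10644 + 6857 = 17501$)
$\frac{1}{86184 + o} = \frac{1}{86184 + 17501} = \frac{1}{103685}$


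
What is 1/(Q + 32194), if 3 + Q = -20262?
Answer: 1/11929 ≈ 8.3829e-5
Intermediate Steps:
Q = -20265 (Q = -3 - 20262 = -20265)
1/(Q + 32194) = 1/(-20265 + 32194) = 1/11929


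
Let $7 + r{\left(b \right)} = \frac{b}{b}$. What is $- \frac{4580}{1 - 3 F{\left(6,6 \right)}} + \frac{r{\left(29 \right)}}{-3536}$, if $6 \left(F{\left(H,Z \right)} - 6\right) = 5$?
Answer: $\frac{1245769}{5304} \approx 234.87$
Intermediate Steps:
$F{\left(H,Z \right)} = \frac{41}{6}$ ($F{\left(H,Z \right)} = 6 + \frac{1}{6} \cdot 5 = 6 + \frac{5}{6} = \frac{41}{6}$)
$r{\left(b \right)} = -6$ ($r{\left(b \right)} = -7 + \frac{b}{b} = -7 + 1 = -6$)
$- \frac{4580}{1 - 3 F{\left(6,6 \right)}} + \frac{r{\left(29 \right)}}{-3536} = - \frac{4580}{1 - \frac{41}{2}} - \frac{6}{-3536} = - \frac{4580}{1 - \frac{41}{2}} - - \frac{3}{1768} = - \frac{4580}{- \frac{39}{2}} + \frac{3}{1768} = \left(-4580\right) \left(- \frac{2}{39}\right) + \frac{3}{1768} = \frac{9160}{39} + \frac{3}{1768} = \frac{1245769}{5304}$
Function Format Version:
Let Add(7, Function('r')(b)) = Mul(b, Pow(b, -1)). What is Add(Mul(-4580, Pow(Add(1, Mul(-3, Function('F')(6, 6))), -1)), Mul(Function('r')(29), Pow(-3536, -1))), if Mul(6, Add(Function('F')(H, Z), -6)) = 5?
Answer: Rational(1245769, 5304) ≈ 234.87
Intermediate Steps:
Function('F')(H, Z) = Rational(41, 6) (Function('F')(H, Z) = Add(6, Mul(Rational(1, 6), 5)) = Add(6, Rational(5, 6)) = Rational(41, 6))
Function('r')(b) = -6 (Function('r')(b) = Add(-7, Mul(b, Pow(b, -1))) = Add(-7, 1) = -6)
Add(Mul(-4580, Pow(Add(1, Mul(-3, Function('F')(6, 6))), -1)), Mul(Function('r')(29), Pow(-3536, -1))) = Add(Mul(-4580, Pow(Add(1, Mul(-3, Rational(41, 6))), -1)), Mul(-6, Pow(-3536, -1))) = Add(Mul(-4580, Pow(Add(1, Rational(-41, 2)), -1)), Mul(-6, Rational(-1, 3536))) = Add(Mul(-4580, Pow(Rational(-39, 2), -1)), Rational(3, 1768)) = Add(Mul(-4580, Rational(-2, 39)), Rational(3, 1768)) = Add(Rational(9160, 39), Rational(3, 1768)) = Rational(1245769, 5304)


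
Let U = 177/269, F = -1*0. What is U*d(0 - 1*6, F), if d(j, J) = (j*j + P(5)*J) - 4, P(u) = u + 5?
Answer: 5664/269 ≈ 21.056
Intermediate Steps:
F = 0
P(u) = 5 + u
U = 177/269 (U = 177*(1/269) = 177/269 ≈ 0.65799)
d(j, J) = -4 + j**2 + 10*J (d(j, J) = (j*j + (5 + 5)*J) - 4 = (j**2 + 10*J) - 4 = -4 + j**2 + 10*J)
U*d(0 - 1*6, F) = 177*(-4 + (0 - 1*6)**2 + 10*0)/269 = 177*(-4 + (0 - 6)**2 + 0)/269 = 177*(-4 + (-6)**2 + 0)/269 = 177*(-4 + 36 + 0)/269 = (177/269)*32 = 5664/269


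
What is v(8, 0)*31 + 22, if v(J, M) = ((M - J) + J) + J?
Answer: 270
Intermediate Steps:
v(J, M) = J + M (v(J, M) = M + J = J + M)
v(8, 0)*31 + 22 = (8 + 0)*31 + 22 = 8*31 + 22 = 248 + 22 = 270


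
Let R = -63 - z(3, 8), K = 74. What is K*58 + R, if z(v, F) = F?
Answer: 4221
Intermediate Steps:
R = -71 (R = -63 - 1*8 = -63 - 8 = -71)
K*58 + R = 74*58 - 71 = 4292 - 71 = 4221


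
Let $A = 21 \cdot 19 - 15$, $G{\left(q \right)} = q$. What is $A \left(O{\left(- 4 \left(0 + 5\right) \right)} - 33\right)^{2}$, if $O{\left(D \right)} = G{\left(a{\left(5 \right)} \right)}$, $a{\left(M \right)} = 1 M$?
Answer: $301056$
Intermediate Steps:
$a{\left(M \right)} = M$
$O{\left(D \right)} = 5$
$A = 384$ ($A = 399 - 15 = 384$)
$A \left(O{\left(- 4 \left(0 + 5\right) \right)} - 33\right)^{2} = 384 \left(5 - 33\right)^{2} = 384 \left(-28\right)^{2} = 384 \cdot 784 = 301056$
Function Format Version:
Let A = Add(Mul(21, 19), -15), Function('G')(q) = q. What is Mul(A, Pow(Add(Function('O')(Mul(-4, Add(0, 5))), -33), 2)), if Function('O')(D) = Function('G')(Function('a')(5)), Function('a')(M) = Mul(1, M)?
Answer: 301056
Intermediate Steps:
Function('a')(M) = M
Function('O')(D) = 5
A = 384 (A = Add(399, -15) = 384)
Mul(A, Pow(Add(Function('O')(Mul(-4, Add(0, 5))), -33), 2)) = Mul(384, Pow(Add(5, -33), 2)) = Mul(384, Pow(-28, 2)) = Mul(384, 784) = 301056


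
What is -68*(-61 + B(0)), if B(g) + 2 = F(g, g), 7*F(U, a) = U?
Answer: 4284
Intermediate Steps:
F(U, a) = U/7
B(g) = -2 + g/7
-68*(-61 + B(0)) = -68*(-61 + (-2 + (1/7)*0)) = -68*(-61 + (-2 + 0)) = -68*(-61 - 2) = -68*(-63) = 4284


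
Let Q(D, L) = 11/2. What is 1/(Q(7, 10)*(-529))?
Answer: -2/5819 ≈ -0.00034370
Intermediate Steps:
Q(D, L) = 11/2 (Q(D, L) = 11*(½) = 11/2)
1/(Q(7, 10)*(-529)) = 1/((11/2)*(-529)) = 1/(-5819/2) = -2/5819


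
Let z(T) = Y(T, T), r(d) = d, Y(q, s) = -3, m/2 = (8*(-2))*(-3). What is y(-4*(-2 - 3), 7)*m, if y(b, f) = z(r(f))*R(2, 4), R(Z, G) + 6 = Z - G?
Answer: 2304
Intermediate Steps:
m = 96 (m = 2*((8*(-2))*(-3)) = 2*(-16*(-3)) = 2*48 = 96)
R(Z, G) = -6 + Z - G (R(Z, G) = -6 + (Z - G) = -6 + Z - G)
z(T) = -3
y(b, f) = 24 (y(b, f) = -3*(-6 + 2 - 1*4) = -3*(-6 + 2 - 4) = -3*(-8) = 24)
y(-4*(-2 - 3), 7)*m = 24*96 = 2304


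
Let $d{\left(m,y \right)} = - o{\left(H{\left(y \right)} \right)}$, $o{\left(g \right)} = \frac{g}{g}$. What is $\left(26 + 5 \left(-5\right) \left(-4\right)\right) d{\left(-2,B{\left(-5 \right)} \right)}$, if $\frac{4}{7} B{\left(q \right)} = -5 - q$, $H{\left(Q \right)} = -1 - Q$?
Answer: $-126$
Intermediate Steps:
$B{\left(q \right)} = - \frac{35}{4} - \frac{7 q}{4}$ ($B{\left(q \right)} = \frac{7 \left(-5 - q\right)}{4} = - \frac{35}{4} - \frac{7 q}{4}$)
$o{\left(g \right)} = 1$
$d{\left(m,y \right)} = -1$ ($d{\left(m,y \right)} = \left(-1\right) 1 = -1$)
$\left(26 + 5 \left(-5\right) \left(-4\right)\right) d{\left(-2,B{\left(-5 \right)} \right)} = \left(26 + 5 \left(-5\right) \left(-4\right)\right) \left(-1\right) = \left(26 - -100\right) \left(-1\right) = \left(26 + 100\right) \left(-1\right) = 126 \left(-1\right) = -126$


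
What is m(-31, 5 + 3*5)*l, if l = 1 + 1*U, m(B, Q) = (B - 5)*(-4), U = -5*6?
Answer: -4176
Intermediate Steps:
U = -30
m(B, Q) = 20 - 4*B (m(B, Q) = (-5 + B)*(-4) = 20 - 4*B)
l = -29 (l = 1 + 1*(-30) = 1 - 30 = -29)
m(-31, 5 + 3*5)*l = (20 - 4*(-31))*(-29) = (20 + 124)*(-29) = 144*(-29) = -4176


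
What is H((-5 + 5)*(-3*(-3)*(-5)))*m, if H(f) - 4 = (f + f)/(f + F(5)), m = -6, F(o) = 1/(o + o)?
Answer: -24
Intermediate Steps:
F(o) = 1/(2*o)
H(f) = 4 + 2*f/(⅒ + f) (H(f) = 4 + (f + f)/(f + (½)/5) = 4 + (2*f)/(f + (½)*(⅕)) = 4 + (2*f)/(f + ⅒) = 4 + (2*f)/(⅒ + f) = 4 + 2*f/(⅒ + f))
H((-5 + 5)*(-3*(-3)*(-5)))*m = (4*(1 + 15*((-5 + 5)*(-3*(-3)*(-5))))/(1 + 10*((-5 + 5)*(-3*(-3)*(-5)))))*(-6) = (4*(1 + 15*(0*(9*(-5))))/(1 + 10*(0*(9*(-5)))))*(-6) = (4*(1 + 15*(0*(-45)))/(1 + 10*(0*(-45))))*(-6) = (4*(1 + 15*0)/(1 + 10*0))*(-6) = (4*(1 + 0)/(1 + 0))*(-6) = (4*1/1)*(-6) = (4*1*1)*(-6) = 4*(-6) = -24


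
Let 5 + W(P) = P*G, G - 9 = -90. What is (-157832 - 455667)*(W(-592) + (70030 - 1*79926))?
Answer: -23344250449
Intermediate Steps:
G = -81 (G = 9 - 90 = -81)
W(P) = -5 - 81*P (W(P) = -5 + P*(-81) = -5 - 81*P)
(-157832 - 455667)*(W(-592) + (70030 - 1*79926)) = (-157832 - 455667)*((-5 - 81*(-592)) + (70030 - 1*79926)) = -613499*((-5 + 47952) + (70030 - 79926)) = -613499*(47947 - 9896) = -613499*38051 = -23344250449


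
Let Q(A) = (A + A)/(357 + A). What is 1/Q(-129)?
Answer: -38/43 ≈ -0.88372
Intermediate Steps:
Q(A) = 2*A/(357 + A) (Q(A) = (2*A)/(357 + A) = 2*A/(357 + A))
1/Q(-129) = 1/(2*(-129)/(357 - 129)) = 1/(2*(-129)/228) = 1/(2*(-129)*(1/228)) = 1/(-43/38) = -38/43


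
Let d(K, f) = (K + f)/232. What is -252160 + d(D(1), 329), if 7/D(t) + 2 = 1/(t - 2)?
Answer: -43875595/174 ≈ -2.5216e+5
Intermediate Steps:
D(t) = 7/(-2 + 1/(-2 + t)) (D(t) = 7/(-2 + 1/(t - 2)) = 7/(-2 + 1/(-2 + t)))
d(K, f) = K/232 + f/232 (d(K, f) = (K + f)*(1/232) = K/232 + f/232)
-252160 + d(D(1), 329) = -252160 + ((7*(2 - 1*1)/(-5 + 2*1))/232 + (1/232)*329) = -252160 + ((7*(2 - 1)/(-5 + 2))/232 + 329/232) = -252160 + ((7*1/(-3))/232 + 329/232) = -252160 + ((7*(-1/3)*1)/232 + 329/232) = -252160 + ((1/232)*(-7/3) + 329/232) = -252160 + (-7/696 + 329/232) = -252160 + 245/174 = -43875595/174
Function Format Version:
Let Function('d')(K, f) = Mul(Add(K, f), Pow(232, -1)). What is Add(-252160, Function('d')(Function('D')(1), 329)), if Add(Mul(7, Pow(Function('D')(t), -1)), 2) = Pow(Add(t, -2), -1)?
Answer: Rational(-43875595, 174) ≈ -2.5216e+5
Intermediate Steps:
Function('D')(t) = Mul(7, Pow(Add(-2, Pow(Add(-2, t), -1)), -1)) (Function('D')(t) = Mul(7, Pow(Add(-2, Pow(Add(t, -2), -1)), -1)) = Mul(7, Pow(Add(-2, Pow(Add(-2, t), -1)), -1)))
Function('d')(K, f) = Add(Mul(Rational(1, 232), K), Mul(Rational(1, 232), f)) (Function('d')(K, f) = Mul(Add(K, f), Rational(1, 232)) = Add(Mul(Rational(1, 232), K), Mul(Rational(1, 232), f)))
Add(-252160, Function('d')(Function('D')(1), 329)) = Add(-252160, Add(Mul(Rational(1, 232), Mul(7, Pow(Add(-5, Mul(2, 1)), -1), Add(2, Mul(-1, 1)))), Mul(Rational(1, 232), 329))) = Add(-252160, Add(Mul(Rational(1, 232), Mul(7, Pow(Add(-5, 2), -1), Add(2, -1))), Rational(329, 232))) = Add(-252160, Add(Mul(Rational(1, 232), Mul(7, Pow(-3, -1), 1)), Rational(329, 232))) = Add(-252160, Add(Mul(Rational(1, 232), Mul(7, Rational(-1, 3), 1)), Rational(329, 232))) = Add(-252160, Add(Mul(Rational(1, 232), Rational(-7, 3)), Rational(329, 232))) = Add(-252160, Add(Rational(-7, 696), Rational(329, 232))) = Add(-252160, Rational(245, 174)) = Rational(-43875595, 174)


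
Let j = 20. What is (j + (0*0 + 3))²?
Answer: 529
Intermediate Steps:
(j + (0*0 + 3))² = (20 + (0*0 + 3))² = (20 + (0 + 3))² = (20 + 3)² = 23² = 529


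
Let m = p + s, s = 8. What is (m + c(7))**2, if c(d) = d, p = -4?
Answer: 121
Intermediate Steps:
m = 4 (m = -4 + 8 = 4)
(m + c(7))**2 = (4 + 7)**2 = 11**2 = 121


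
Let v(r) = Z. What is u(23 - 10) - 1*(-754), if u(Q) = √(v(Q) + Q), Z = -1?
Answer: 754 + 2*√3 ≈ 757.46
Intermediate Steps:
v(r) = -1
u(Q) = √(-1 + Q)
u(23 - 10) - 1*(-754) = √(-1 + (23 - 10)) - 1*(-754) = √(-1 + 13) + 754 = √12 + 754 = 2*√3 + 754 = 754 + 2*√3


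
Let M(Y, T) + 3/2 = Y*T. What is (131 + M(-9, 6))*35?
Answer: 5285/2 ≈ 2642.5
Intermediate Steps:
M(Y, T) = -3/2 + T*Y (M(Y, T) = -3/2 + Y*T = -3/2 + T*Y)
(131 + M(-9, 6))*35 = (131 + (-3/2 + 6*(-9)))*35 = (131 + (-3/2 - 54))*35 = (131 - 111/2)*35 = (151/2)*35 = 5285/2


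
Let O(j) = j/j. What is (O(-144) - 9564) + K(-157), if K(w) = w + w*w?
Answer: 14929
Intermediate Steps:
K(w) = w + w²
O(j) = 1
(O(-144) - 9564) + K(-157) = (1 - 9564) - 157*(1 - 157) = -9563 - 157*(-156) = -9563 + 24492 = 14929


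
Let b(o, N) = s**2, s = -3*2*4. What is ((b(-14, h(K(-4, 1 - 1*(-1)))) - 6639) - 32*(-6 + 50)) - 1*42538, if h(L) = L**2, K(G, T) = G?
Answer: -50009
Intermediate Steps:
s = -24 (s = -6*4 = -24)
b(o, N) = 576 (b(o, N) = (-24)**2 = 576)
((b(-14, h(K(-4, 1 - 1*(-1)))) - 6639) - 32*(-6 + 50)) - 1*42538 = ((576 - 6639) - 32*(-6 + 50)) - 1*42538 = (-6063 - 32*44) - 42538 = (-6063 - 1408) - 42538 = -7471 - 42538 = -50009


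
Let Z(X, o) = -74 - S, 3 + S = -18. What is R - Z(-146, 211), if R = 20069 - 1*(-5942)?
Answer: 26064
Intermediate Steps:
S = -21 (S = -3 - 18 = -21)
Z(X, o) = -53 (Z(X, o) = -74 - 1*(-21) = -74 + 21 = -53)
R = 26011 (R = 20069 + 5942 = 26011)
R - Z(-146, 211) = 26011 - 1*(-53) = 26011 + 53 = 26064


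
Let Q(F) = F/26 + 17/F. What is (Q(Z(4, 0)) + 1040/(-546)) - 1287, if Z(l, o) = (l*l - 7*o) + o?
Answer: -5622607/4368 ≈ -1287.2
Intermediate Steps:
Z(l, o) = l**2 - 6*o (Z(l, o) = (l**2 - 7*o) + o = l**2 - 6*o)
Q(F) = 17/F + F/26 (Q(F) = F*(1/26) + 17/F = F/26 + 17/F = 17/F + F/26)
(Q(Z(4, 0)) + 1040/(-546)) - 1287 = ((17/(4**2 - 6*0) + (4**2 - 6*0)/26) + 1040/(-546)) - 1287 = ((17/(16 + 0) + (16 + 0)/26) + 1040*(-1/546)) - 1287 = ((17/16 + (1/26)*16) - 40/21) - 1287 = ((17*(1/16) + 8/13) - 40/21) - 1287 = ((17/16 + 8/13) - 40/21) - 1287 = (349/208 - 40/21) - 1287 = -991/4368 - 1287 = -5622607/4368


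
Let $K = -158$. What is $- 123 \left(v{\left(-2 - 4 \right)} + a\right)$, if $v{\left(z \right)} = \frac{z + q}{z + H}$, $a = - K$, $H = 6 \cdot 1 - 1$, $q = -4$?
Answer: $-20664$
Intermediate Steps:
$H = 5$ ($H = 6 - 1 = 5$)
$a = 158$ ($a = \left(-1\right) \left(-158\right) = 158$)
$v{\left(z \right)} = \frac{-4 + z}{5 + z}$ ($v{\left(z \right)} = \frac{z - 4}{z + 5} = \frac{-4 + z}{5 + z}$)
$- 123 \left(v{\left(-2 - 4 \right)} + a\right) = - 123 \left(\frac{-4 - 6}{5 - 6} + 158\right) = - 123 \left(\frac{1}{-1} \left(-10\right) + 158\right) = - 123 \left(\left(-1\right) \left(-10\right) + 158\right) = - 123 \left(10 + 158\right) = \left(-123\right) 168 = -20664$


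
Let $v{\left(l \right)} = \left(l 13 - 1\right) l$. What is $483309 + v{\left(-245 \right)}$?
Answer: $1263879$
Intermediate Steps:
$v{\left(l \right)} = l \left(-1 + 13 l\right)$ ($v{\left(l \right)} = \left(13 l - 1\right) l = \left(-1 + 13 l\right) l = l \left(-1 + 13 l\right)$)
$483309 + v{\left(-245 \right)} = 483309 - 245 \left(-1 + 13 \left(-245\right)\right) = 483309 - 245 \left(-1 - 3185\right) = 483309 - -780570 = 483309 + 780570 = 1263879$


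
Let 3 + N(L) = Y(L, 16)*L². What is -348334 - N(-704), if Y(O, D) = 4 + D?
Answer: -10260651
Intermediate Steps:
N(L) = -3 + 20*L² (N(L) = -3 + (4 + 16)*L² = -3 + 20*L²)
-348334 - N(-704) = -348334 - (-3 + 20*(-704)²) = -348334 - (-3 + 20*495616) = -348334 - (-3 + 9912320) = -348334 - 1*9912317 = -348334 - 9912317 = -10260651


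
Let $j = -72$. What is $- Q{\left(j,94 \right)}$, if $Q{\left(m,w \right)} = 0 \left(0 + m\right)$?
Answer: $0$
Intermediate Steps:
$Q{\left(m,w \right)} = 0$ ($Q{\left(m,w \right)} = 0 m = 0$)
$- Q{\left(j,94 \right)} = \left(-1\right) 0 = 0$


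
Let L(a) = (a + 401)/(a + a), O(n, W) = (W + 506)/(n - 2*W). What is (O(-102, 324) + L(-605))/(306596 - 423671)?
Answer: 8513/1062455625 ≈ 8.0126e-6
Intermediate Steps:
O(n, W) = (506 + W)/(n - 2*W)
L(a) = (401 + a)/(2*a) (L(a) = (401 + a)/((2*a)) = (401 + a)*(1/(2*a)) = (401 + a)/(2*a))
(O(-102, 324) + L(-605))/(306596 - 423671) = ((506 + 324)/(-102 - 2*324) + (1/2)*(401 - 605)/(-605))/(306596 - 423671) = (830/(-102 - 648) + (1/2)*(-1/605)*(-204))/(-117075) = (830/(-750) + 102/605)*(-1/117075) = (-1/750*830 + 102/605)*(-1/117075) = (-83/75 + 102/605)*(-1/117075) = -8513/9075*(-1/117075) = 8513/1062455625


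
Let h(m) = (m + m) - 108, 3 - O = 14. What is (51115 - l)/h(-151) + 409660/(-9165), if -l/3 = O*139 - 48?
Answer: -59306996/375765 ≈ -157.83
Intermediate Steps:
O = -11 (O = 3 - 1*14 = 3 - 14 = -11)
l = 4731 (l = -3*(-11*139 - 48) = -3*(-1529 - 48) = -3*(-1577) = 4731)
h(m) = -108 + 2*m (h(m) = 2*m - 108 = -108 + 2*m)
(51115 - l)/h(-151) + 409660/(-9165) = (51115 - 1*4731)/(-108 + 2*(-151)) + 409660/(-9165) = (51115 - 4731)/(-108 - 302) + 409660*(-1/9165) = 46384/(-410) - 81932/1833 = 46384*(-1/410) - 81932/1833 = -23192/205 - 81932/1833 = -59306996/375765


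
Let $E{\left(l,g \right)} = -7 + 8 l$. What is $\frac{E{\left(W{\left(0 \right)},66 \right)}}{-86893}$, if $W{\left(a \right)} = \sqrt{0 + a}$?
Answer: $\frac{7}{86893} \approx 8.0559 \cdot 10^{-5}$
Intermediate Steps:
$W{\left(a \right)} = \sqrt{a}$
$\frac{E{\left(W{\left(0 \right)},66 \right)}}{-86893} = \frac{-7 + 8 \sqrt{0}}{-86893} = \left(-7 + 8 \cdot 0\right) \left(- \frac{1}{86893}\right) = \left(-7 + 0\right) \left(- \frac{1}{86893}\right) = \left(-7\right) \left(- \frac{1}{86893}\right) = \frac{7}{86893}$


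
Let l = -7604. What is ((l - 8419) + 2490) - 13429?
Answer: -26962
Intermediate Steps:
((l - 8419) + 2490) - 13429 = ((-7604 - 8419) + 2490) - 13429 = (-16023 + 2490) - 13429 = -13533 - 13429 = -26962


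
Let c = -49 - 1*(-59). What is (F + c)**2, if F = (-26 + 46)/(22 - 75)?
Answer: 260100/2809 ≈ 92.595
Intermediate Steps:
F = -20/53 (F = 20/(-53) = 20*(-1/53) = -20/53 ≈ -0.37736)
c = 10 (c = -49 + 59 = 10)
(F + c)**2 = (-20/53 + 10)**2 = (510/53)**2 = 260100/2809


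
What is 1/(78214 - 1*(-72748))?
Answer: 1/150962 ≈ 6.6242e-6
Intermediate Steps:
1/(78214 - 1*(-72748)) = 1/(78214 + 72748) = 1/150962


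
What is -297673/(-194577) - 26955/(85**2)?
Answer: -618827122/281163765 ≈ -2.2010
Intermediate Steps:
-297673/(-194577) - 26955/(85**2) = -297673*(-1/194577) - 26955/7225 = 297673/194577 - 26955*1/7225 = 297673/194577 - 5391/1445 = -618827122/281163765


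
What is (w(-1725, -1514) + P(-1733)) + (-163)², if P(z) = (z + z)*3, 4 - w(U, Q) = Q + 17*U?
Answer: 47014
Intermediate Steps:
w(U, Q) = 4 - Q - 17*U (w(U, Q) = 4 - (Q + 17*U) = 4 + (-Q - 17*U) = 4 - Q - 17*U)
P(z) = 6*z (P(z) = (2*z)*3 = 6*z)
(w(-1725, -1514) + P(-1733)) + (-163)² = ((4 - 1*(-1514) - 17*(-1725)) + 6*(-1733)) + (-163)² = ((4 + 1514 + 29325) - 10398) + 26569 = (30843 - 10398) + 26569 = 20445 + 26569 = 47014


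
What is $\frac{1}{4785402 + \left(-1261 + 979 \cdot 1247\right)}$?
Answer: $\frac{1}{6004954} \approx 1.6653 \cdot 10^{-7}$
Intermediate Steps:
$\frac{1}{4785402 + \left(-1261 + 979 \cdot 1247\right)} = \frac{1}{4785402 + \left(-1261 + 1220813\right)} = \frac{1}{4785402 + 1219552} = \frac{1}{6004954}$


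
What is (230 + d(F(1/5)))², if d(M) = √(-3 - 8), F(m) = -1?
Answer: (230 + I*√11)² ≈ 52889.0 + 1525.6*I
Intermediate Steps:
d(M) = I*√11 (d(M) = √(-11) = I*√11)
(230 + d(F(1/5)))² = (230 + I*√11)²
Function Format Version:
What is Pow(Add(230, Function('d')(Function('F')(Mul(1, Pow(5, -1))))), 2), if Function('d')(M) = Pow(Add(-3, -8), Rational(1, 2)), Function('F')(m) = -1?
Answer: Pow(Add(230, Mul(I, Pow(11, Rational(1, 2)))), 2) ≈ Add(52889., Mul(1525.6, I))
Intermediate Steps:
Function('d')(M) = Mul(I, Pow(11, Rational(1, 2))) (Function('d')(M) = Pow(-11, Rational(1, 2)) = Mul(I, Pow(11, Rational(1, 2))))
Pow(Add(230, Function('d')(Function('F')(Mul(1, Pow(5, -1))))), 2) = Pow(Add(230, Mul(I, Pow(11, Rational(1, 2)))), 2)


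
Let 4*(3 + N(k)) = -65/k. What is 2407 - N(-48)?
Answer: 462655/192 ≈ 2409.7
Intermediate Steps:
N(k) = -3 - 65/(4*k) (N(k) = -3 + (-65/k)/4 = -3 - 65/(4*k))
2407 - N(-48) = 2407 - (-3 - 65/4/(-48)) = 2407 - (-3 - 65/4*(-1/48)) = 2407 - (-3 + 65/192) = 2407 - 1*(-511/192) = 2407 + 511/192 = 462655/192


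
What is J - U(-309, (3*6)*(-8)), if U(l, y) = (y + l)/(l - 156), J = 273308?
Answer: 42362589/155 ≈ 2.7331e+5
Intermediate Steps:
U(l, y) = (l + y)/(-156 + l)
J - U(-309, (3*6)*(-8)) = 273308 - (-309 + (3*6)*(-8))/(-156 - 309) = 273308 - (-309 + 18*(-8))/(-465) = 273308 - (-1)*(-309 - 144)/465 = 273308 - (-1)*(-453)/465 = 273308 - 1*151/155 = 273308 - 151/155 = 42362589/155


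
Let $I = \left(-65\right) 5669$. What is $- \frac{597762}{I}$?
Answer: $\frac{597762}{368485} \approx 1.6222$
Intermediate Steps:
$I = -368485$
$- \frac{597762}{I} = - \frac{597762}{-368485} = \left(-597762\right) \left(- \frac{1}{368485}\right) = \frac{597762}{368485}$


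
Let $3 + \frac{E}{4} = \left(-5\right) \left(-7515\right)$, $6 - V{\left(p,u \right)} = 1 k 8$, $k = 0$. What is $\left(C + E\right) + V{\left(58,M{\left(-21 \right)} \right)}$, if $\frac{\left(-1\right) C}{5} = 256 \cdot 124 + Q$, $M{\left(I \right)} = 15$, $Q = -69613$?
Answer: $339639$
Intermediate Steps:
$V{\left(p,u \right)} = 6$ ($V{\left(p,u \right)} = 6 - 1 \cdot 0 \cdot 8 = 6 - 0 \cdot 8 = 6 - 0 = 6 + 0 = 6$)
$C = 189345$ ($C = - 5 \left(256 \cdot 124 - 69613\right) = - 5 \left(31744 - 69613\right) = \left(-5\right) \left(-37869\right) = 189345$)
$E = 150288$ ($E = -12 + 4 \left(\left(-5\right) \left(-7515\right)\right) = -12 + 4 \cdot 37575 = -12 + 150300 = 150288$)
$\left(C + E\right) + V{\left(58,M{\left(-21 \right)} \right)} = \left(189345 + 150288\right) + 6 = 339633 + 6 = 339639$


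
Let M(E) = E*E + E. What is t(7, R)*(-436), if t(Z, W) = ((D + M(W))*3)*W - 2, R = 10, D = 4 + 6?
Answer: -1568728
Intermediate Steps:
D = 10
M(E) = E + E**2 (M(E) = E**2 + E = E + E**2)
t(Z, W) = -2 + W*(30 + 3*W*(1 + W)) (t(Z, W) = ((10 + W*(1 + W))*3)*W - 2 = (30 + 3*W*(1 + W))*W - 2 = W*(30 + 3*W*(1 + W)) - 2 = -2 + W*(30 + 3*W*(1 + W)))
t(7, R)*(-436) = (-2 + 30*10 + 3*10**2*(1 + 10))*(-436) = (-2 + 300 + 3*100*11)*(-436) = (-2 + 300 + 3300)*(-436) = 3598*(-436) = -1568728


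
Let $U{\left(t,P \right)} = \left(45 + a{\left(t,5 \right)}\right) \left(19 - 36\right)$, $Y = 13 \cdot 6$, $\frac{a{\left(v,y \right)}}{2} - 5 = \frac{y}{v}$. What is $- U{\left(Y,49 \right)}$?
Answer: $\frac{36550}{39} \approx 937.18$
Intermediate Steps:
$a{\left(v,y \right)} = 10 + \frac{2 y}{v}$ ($a{\left(v,y \right)} = 10 + 2 \frac{y}{v} = 10 + \frac{2 y}{v}$)
$Y = 78$
$U{\left(t,P \right)} = -935 - \frac{170}{t}$ ($U{\left(t,P \right)} = \left(45 + \left(10 + 2 \cdot 5 \frac{1}{t}\right)\right) \left(19 - 36\right) = \left(45 + \left(10 + \frac{10}{t}\right)\right) \left(-17\right) = \left(55 + \frac{10}{t}\right) \left(-17\right) = -935 - \frac{170}{t}$)
$- U{\left(Y,49 \right)} = - (-935 - \frac{170}{78}) = - (-935 - \frac{85}{39}) = \left(-1\right) \left(- \frac{36550}{39}\right) = \frac{36550}{39}$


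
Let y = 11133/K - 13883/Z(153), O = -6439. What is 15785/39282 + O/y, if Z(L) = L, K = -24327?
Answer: 515684415083/7262357955 ≈ 71.008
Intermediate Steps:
y = -739510/8109 (y = 11133/(-24327) - 13883/153 = 11133*(-1/24327) - 13883*1/153 = -1237/2703 - 13883/153 = -739510/8109 ≈ -91.196)
15785/39282 + O/y = 15785/39282 - 6439/(-739510/8109) = 15785*(1/39282) - 6439*(-8109/739510) = 15785/39282 + 52213851/739510 = 515684415083/7262357955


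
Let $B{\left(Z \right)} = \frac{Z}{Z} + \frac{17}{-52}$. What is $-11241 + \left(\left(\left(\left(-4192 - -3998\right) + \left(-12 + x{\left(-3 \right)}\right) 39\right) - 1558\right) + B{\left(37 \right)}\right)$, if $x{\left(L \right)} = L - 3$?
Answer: $- \frac{712105}{52} \approx -13694.0$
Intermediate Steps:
$x{\left(L \right)} = -3 + L$ ($x{\left(L \right)} = L - 3 = -3 + L$)
$B{\left(Z \right)} = \frac{35}{52}$ ($B{\left(Z \right)} = 1 + 17 \left(- \frac{1}{52}\right) = 1 - \frac{17}{52} = \frac{35}{52}$)
$-11241 + \left(\left(\left(\left(-4192 - -3998\right) + \left(-12 + x{\left(-3 \right)}\right) 39\right) - 1558\right) + B{\left(37 \right)}\right) = -11241 + \left(\left(\left(\left(-4192 - -3998\right) + \left(-12 - 6\right) 39\right) - 1558\right) + \frac{35}{52}\right) = -11241 + \left(\left(\left(\left(-4192 + 3998\right) + \left(-12 - 6\right) 39\right) - 1558\right) + \frac{35}{52}\right) = -11241 + \left(\left(\left(-194 - 702\right) - 1558\right) + \frac{35}{52}\right) = -11241 + \left(\left(-896 - 1558\right) + \frac{35}{52}\right) = -11241 + \left(-2454 + \frac{35}{52}\right) = -11241 - \frac{127573}{52} = - \frac{712105}{52}$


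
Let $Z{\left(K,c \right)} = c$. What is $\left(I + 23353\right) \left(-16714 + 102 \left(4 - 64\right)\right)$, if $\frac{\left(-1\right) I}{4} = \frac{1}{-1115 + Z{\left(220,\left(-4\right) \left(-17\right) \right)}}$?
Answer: $- \frac{558304886230}{1047} \approx -5.3324 \cdot 10^{8}$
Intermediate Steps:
$I = \frac{4}{1047}$ ($I = - \frac{4}{-1115 - -68} = - \frac{4}{-1115 + 68} = - \frac{4}{-1047} = \left(-4\right) \left(- \frac{1}{1047}\right) = \frac{4}{1047} \approx 0.0038204$)
$\left(I + 23353\right) \left(-16714 + 102 \left(4 - 64\right)\right) = \left(\frac{4}{1047} + 23353\right) \left(-16714 + 102 \left(4 - 64\right)\right) = \frac{24450595 \left(-16714 + 102 \left(-60\right)\right)}{1047} = \frac{24450595 \left(-16714 - 6120\right)}{1047} = \frac{24450595}{1047} \left(-22834\right) = - \frac{558304886230}{1047}$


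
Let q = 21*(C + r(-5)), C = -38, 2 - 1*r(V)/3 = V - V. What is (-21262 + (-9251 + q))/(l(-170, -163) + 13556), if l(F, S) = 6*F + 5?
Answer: -31185/12541 ≈ -2.4866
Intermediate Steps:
l(F, S) = 5 + 6*F
r(V) = 6 (r(V) = 6 - 3*(V - V) = 6 - 3*0 = 6 + 0 = 6)
q = -672 (q = 21*(-38 + 6) = 21*(-32) = -672)
(-21262 + (-9251 + q))/(l(-170, -163) + 13556) = (-21262 + (-9251 - 672))/((5 + 6*(-170)) + 13556) = (-21262 - 9923)/((5 - 1020) + 13556) = -31185/(-1015 + 13556) = -31185/12541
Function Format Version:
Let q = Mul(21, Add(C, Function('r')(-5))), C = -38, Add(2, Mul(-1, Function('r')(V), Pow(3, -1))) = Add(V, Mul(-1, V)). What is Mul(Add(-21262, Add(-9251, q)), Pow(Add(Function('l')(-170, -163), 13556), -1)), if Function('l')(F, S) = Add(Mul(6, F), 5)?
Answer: Rational(-31185, 12541) ≈ -2.4866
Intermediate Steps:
Function('l')(F, S) = Add(5, Mul(6, F))
Function('r')(V) = 6 (Function('r')(V) = Add(6, Mul(-3, Add(V, Mul(-1, V)))) = Add(6, Mul(-3, 0)) = Add(6, 0) = 6)
q = -672 (q = Mul(21, Add(-38, 6)) = Mul(21, -32) = -672)
Mul(Add(-21262, Add(-9251, q)), Pow(Add(Function('l')(-170, -163), 13556), -1)) = Mul(Add(-21262, Add(-9251, -672)), Pow(Add(Add(5, Mul(6, -170)), 13556), -1)) = Mul(Add(-21262, -9923), Pow(Add(Add(5, -1020), 13556), -1)) = Mul(-31185, Pow(Add(-1015, 13556), -1)) = Mul(-31185, Pow(12541, -1)) = Mul(-31185, Rational(1, 12541)) = Rational(-31185, 12541)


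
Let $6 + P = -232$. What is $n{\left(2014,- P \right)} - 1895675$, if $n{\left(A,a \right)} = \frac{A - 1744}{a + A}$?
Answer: $- \frac{2134529915}{1126} \approx -1.8957 \cdot 10^{6}$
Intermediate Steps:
$P = -238$ ($P = -6 - 232 = -238$)
$n{\left(A,a \right)} = \frac{-1744 + A}{A + a}$
$n{\left(2014,- P \right)} - 1895675 = \frac{-1744 + 2014}{2014 - -238} - 1895675 = \frac{1}{2014 + 238} \cdot 270 - 1895675 = \frac{1}{2252} \cdot 270 - 1895675 = \frac{135}{1126} - 1895675 = - \frac{2134529915}{1126}$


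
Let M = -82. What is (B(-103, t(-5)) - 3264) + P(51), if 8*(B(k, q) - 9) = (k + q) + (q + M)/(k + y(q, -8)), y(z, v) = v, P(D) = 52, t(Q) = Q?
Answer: -952055/296 ≈ -3216.4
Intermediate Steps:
B(k, q) = 9 + k/8 + q/8 + (-82 + q)/(8*(-8 + k)) (B(k, q) = 9 + ((k + q) + (q - 82)/(k - 8))/8 = 9 + ((k + q) + (-82 + q)/(-8 + k))/8 = 9 + (k + q + (-82 + q)/(-8 + k))/8 = 9 + (k/8 + q/8 + (-82 + q)/(8*(-8 + k))) = 9 + k/8 + q/8 + (-82 + q)/(8*(-8 + k)))
(B(-103, t(-5)) - 3264) + P(51) = ((-658 + (-103)**2 - 7*(-5) + 64*(-103) - 103*(-5))/(8*(-8 - 103)) - 3264) + 52 = ((1/8)*(-658 + 10609 + 35 - 6592 + 515)/(-111) - 3264) + 52 = ((1/8)*(-1/111)*3909 - 3264) + 52 = (-1303/296 - 3264) + 52 = -967447/296 + 52 = -952055/296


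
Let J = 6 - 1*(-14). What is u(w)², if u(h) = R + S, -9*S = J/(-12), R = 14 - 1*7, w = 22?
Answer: 37636/729 ≈ 51.627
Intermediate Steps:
J = 20 (J = 6 + 14 = 20)
R = 7 (R = 14 - 7 = 7)
S = 5/27 (S = -20/(9*(-12)) = -20*(-1)/(9*12) = -⅑*(-5/3) = 5/27 ≈ 0.18519)
u(h) = 194/27 (u(h) = 7 + 5/27 = 194/27)
u(w)² = (194/27)² = 37636/729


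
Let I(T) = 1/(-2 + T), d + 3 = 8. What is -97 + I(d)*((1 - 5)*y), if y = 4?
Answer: -307/3 ≈ -102.33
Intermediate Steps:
d = 5 (d = -3 + 8 = 5)
-97 + I(d)*((1 - 5)*y) = -97 + ((1 - 5)*4)/(-2 + 5) = -97 + (-4*4)/3 = -97 + (⅓)*(-16) = -97 - 16/3 = -307/3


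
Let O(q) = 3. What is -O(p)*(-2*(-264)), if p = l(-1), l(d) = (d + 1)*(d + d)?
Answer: -1584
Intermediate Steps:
l(d) = 2*d*(1 + d) (l(d) = (1 + d)*(2*d) = 2*d*(1 + d))
p = 0 (p = 2*(-1)*(1 - 1) = 2*(-1)*0 = 0)
-O(p)*(-2*(-264)) = -3*(-2*(-264)) = -3*528 = -1*1584 = -1584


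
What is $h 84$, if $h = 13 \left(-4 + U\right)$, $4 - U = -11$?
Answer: $12012$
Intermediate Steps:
$U = 15$ ($U = 4 - -11 = 4 + 11 = 15$)
$h = 143$ ($h = 13 \left(-4 + 15\right) = 13 \cdot 11 = 143$)
$h 84 = 143 \cdot 84 = 12012$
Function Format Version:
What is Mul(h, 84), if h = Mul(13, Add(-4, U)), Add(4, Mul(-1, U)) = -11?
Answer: 12012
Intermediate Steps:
U = 15 (U = Add(4, Mul(-1, -11)) = Add(4, 11) = 15)
h = 143 (h = Mul(13, Add(-4, 15)) = Mul(13, 11) = 143)
Mul(h, 84) = Mul(143, 84) = 12012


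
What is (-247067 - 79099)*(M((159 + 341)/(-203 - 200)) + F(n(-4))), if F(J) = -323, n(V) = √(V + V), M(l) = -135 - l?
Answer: 60038680284/403 ≈ 1.4898e+8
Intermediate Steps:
n(V) = √2*√V (n(V) = √(2*V) = √2*√V)
(-247067 - 79099)*(M((159 + 341)/(-203 - 200)) + F(n(-4))) = (-247067 - 79099)*((-135 - (159 + 341)/(-203 - 200)) - 323) = -326166*((-135 - 500/(-403)) - 323) = -326166*((-135 - 500*(-1)/403) - 323) = -326166*((-135 - 1*(-500/403)) - 323) = -326166*((-135 + 500/403) - 323) = -326166*(-53905/403 - 323) = -326166*(-184074/403) = 60038680284/403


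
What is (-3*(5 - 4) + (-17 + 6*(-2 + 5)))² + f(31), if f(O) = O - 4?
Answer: 31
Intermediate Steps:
f(O) = -4 + O
(-3*(5 - 4) + (-17 + 6*(-2 + 5)))² + f(31) = (-3*(5 - 4) + (-17 + 6*(-2 + 5)))² + (-4 + 31) = (-3*1 + (-17 + 6*3))² + 27 = (-3 + (-17 + 18))² + 27 = (-3 + 1)² + 27 = (-2)² + 27 = 4 + 27 = 31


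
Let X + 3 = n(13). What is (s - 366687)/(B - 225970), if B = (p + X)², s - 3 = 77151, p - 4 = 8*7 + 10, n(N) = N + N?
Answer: 289533/217321 ≈ 1.3323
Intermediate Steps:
n(N) = 2*N
p = 70 (p = 4 + (8*7 + 10) = 4 + (56 + 10) = 4 + 66 = 70)
s = 77154 (s = 3 + 77151 = 77154)
X = 23 (X = -3 + 2*13 = -3 + 26 = 23)
B = 8649 (B = (70 + 23)² = 93² = 8649)
(s - 366687)/(B - 225970) = (77154 - 366687)/(8649 - 225970) = -289533/(-217321) = -289533*(-1/217321) = 289533/217321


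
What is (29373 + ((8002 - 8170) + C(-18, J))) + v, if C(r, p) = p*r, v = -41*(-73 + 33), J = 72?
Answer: 29549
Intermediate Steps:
v = 1640 (v = -41*(-40) = 1640)
(29373 + ((8002 - 8170) + C(-18, J))) + v = (29373 + ((8002 - 8170) + 72*(-18))) + 1640 = (29373 + (-168 - 1296)) + 1640 = (29373 - 1464) + 1640 = 27909 + 1640 = 29549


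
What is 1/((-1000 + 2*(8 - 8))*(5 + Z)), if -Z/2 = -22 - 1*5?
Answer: -1/59000 ≈ -1.6949e-5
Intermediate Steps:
Z = 54 (Z = -2*(-22 - 1*5) = -2*(-22 - 5) = -2*(-27) = 54)
1/((-1000 + 2*(8 - 8))*(5 + Z)) = 1/((-1000 + 2*(8 - 8))*(5 + 54)) = 1/((-1000 + 2*0)*59) = (1/59)/(-1000 + 0) = (1/59)/(-1000) = -1/1000*1/59 = -1/59000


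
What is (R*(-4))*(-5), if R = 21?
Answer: 420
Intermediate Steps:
(R*(-4))*(-5) = (21*(-4))*(-5) = -84*(-5) = 420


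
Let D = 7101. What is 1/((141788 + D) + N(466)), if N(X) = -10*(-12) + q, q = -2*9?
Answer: 1/148991 ≈ 6.7118e-6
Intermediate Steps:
q = -18
N(X) = 102 (N(X) = -10*(-12) - 18 = 120 - 18 = 102)
1/((141788 + D) + N(466)) = 1/((141788 + 7101) + 102) = 1/(148889 + 102) = 1/148991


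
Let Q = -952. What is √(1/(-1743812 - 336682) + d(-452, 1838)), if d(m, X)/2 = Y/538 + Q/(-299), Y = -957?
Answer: √51736728650439256814/4290672126 ≈ 1.6764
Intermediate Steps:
d(m, X) = 226033/80431 (d(m, X) = 2*(-957/538 - 952/(-299)) = 2*(-957*1/538 - 952*(-1/299)) = 2*(-957/538 + 952/299) = 2*(226033/160862) = 226033/80431)
√(1/(-1743812 - 336682) + d(-452, 1838)) = √(1/(-1743812 - 336682) + 226033/80431) = √(1/(-2080494) + 226033/80431) = √(-1/2080494 + 226033/80431) = √(36173863067/12872016378) = √51736728650439256814/4290672126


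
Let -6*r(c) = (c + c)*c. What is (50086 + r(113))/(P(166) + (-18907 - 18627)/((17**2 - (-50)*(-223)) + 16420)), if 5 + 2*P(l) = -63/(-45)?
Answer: -1273835585/237701 ≈ -5359.0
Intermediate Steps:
P(l) = -9/5 (P(l) = -5/2 + (-63/(-45))/2 = -5/2 + (-63*(-1/45))/2 = -5/2 + (1/2)*(7/5) = -5/2 + 7/10 = -9/5)
r(c) = -c**2/3 (r(c) = -(c + c)*c/6 = -2*c*c/6 = -c**2/3)
(50086 + r(113))/(P(166) + (-18907 - 18627)/((17**2 - (-50)*(-223)) + 16420)) = (50086 - 1/3*113**2)/(-9/5 + (-18907 - 18627)/((17**2 - (-50)*(-223)) + 16420)) = (50086 - 1/3*12769)/(-9/5 - 37534/((289 - 1*11150) + 16420)) = (50086 - 12769/3)/(-9/5 - 37534/((289 - 11150) + 16420)) = 137489/(3*(-9/5 - 37534/(-10861 + 16420))) = 137489/(3*(-9/5 - 37534/5559)) = 137489/(3*(-237701/27795)) = (137489/3)*(-27795/237701) = -1273835585/237701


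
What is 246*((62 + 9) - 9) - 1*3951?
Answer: 11301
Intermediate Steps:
246*((62 + 9) - 9) - 1*3951 = 246*(71 - 9) - 3951 = 246*62 - 3951 = 15252 - 3951 = 11301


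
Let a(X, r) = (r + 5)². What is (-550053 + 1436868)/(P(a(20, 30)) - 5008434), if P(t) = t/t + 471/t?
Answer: -1086348375/6135329954 ≈ -0.17706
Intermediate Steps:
a(X, r) = (5 + r)²
P(t) = 1 + 471/t
(-550053 + 1436868)/(P(a(20, 30)) - 5008434) = (-550053 + 1436868)/((471 + (5 + 30)²)/((5 + 30)²) - 5008434) = 886815/((471 + 35²)/(35²) - 5008434) = 886815/((471 + 1225)/1225 - 5008434) = 886815/((1/1225)*1696 - 5008434) = 886815/(1696/1225 - 5008434) = 886815/(-6135329954/1225) = 886815*(-1225/6135329954) = -1086348375/6135329954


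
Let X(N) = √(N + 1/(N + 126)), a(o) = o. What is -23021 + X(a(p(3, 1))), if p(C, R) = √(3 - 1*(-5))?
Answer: -23021 + 3*√(2 + 56*√2)/(2*√(63 + √2)) ≈ -23019.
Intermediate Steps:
p(C, R) = 2*√2 (p(C, R) = √(3 + 5) = √8 = 2*√2)
X(N) = √(N + 1/(126 + N))
-23021 + X(a(p(3, 1))) = -23021 + √((1 + (2*√2)*(126 + 2*√2))/(126 + 2*√2)) = -23021 + √((1 + 2*√2*(126 + 2*√2))/(126 + 2*√2)) = -23021 + √(1 + 2*√2*(126 + 2*√2))/√(126 + 2*√2)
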